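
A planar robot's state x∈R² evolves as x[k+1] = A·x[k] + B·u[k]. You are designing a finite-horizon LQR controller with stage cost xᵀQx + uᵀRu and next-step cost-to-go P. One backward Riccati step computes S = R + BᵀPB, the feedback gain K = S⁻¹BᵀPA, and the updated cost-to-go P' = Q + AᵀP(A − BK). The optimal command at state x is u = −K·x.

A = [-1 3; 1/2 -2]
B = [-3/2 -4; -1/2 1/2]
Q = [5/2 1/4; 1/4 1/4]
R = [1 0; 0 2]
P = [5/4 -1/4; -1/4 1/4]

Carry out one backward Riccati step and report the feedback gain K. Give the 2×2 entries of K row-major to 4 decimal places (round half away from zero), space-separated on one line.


BᵀP = [-1.7500 0.2500; -5.1250 1.1250]
S = R + BᵀPB = [1 0; 0 2] + [2.5000 7.1250; 7.1250 21.0625] = [3.5000 7.1250; 7.1250 23.0625]
BᵀPA = [1.8750 -5.7500; 5.6875 -17.6250]
K = S⁻¹·BᵀPA = [0.0908 -0.2347; 0.2186 -0.6917]
A−BK = [0.0104 -0.1189; 0.4361 -1.7715]
AᵀP(A−BK) = [0.1492 -0.5008; -0.5008 1.7089]
P' = Q + AᵀP(A−BK) = [2.6492 -0.2508; -0.2508 1.9589]
tr(P') = 4.6081

0.0908 -0.2347 0.2186 -0.6917


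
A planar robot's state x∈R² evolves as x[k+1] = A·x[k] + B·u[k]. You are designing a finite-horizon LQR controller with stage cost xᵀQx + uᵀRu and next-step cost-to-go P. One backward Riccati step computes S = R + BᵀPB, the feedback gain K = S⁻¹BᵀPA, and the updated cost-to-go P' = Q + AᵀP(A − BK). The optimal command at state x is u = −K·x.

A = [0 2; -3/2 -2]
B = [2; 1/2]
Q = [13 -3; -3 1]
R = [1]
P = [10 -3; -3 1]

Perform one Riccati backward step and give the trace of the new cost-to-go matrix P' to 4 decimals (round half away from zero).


16.9574

BᵀP = [18.5000 -5.5000]
S = R + BᵀPB = [1] + [34.2500] = [35.2500]
BᵀPA = [8.2500 48.0000]
K = S⁻¹·BᵀPA = [0.2340 1.3617]
A−BK = [-0.4681 -0.7234; -1.6170 -2.6809]
AᵀP(A−BK) = [0.3191 0.7660; 0.7660 2.6383]
P' = Q + AᵀP(A−BK) = [13.3191 -2.2340; -2.2340 3.6383]
tr(P') = 16.9574


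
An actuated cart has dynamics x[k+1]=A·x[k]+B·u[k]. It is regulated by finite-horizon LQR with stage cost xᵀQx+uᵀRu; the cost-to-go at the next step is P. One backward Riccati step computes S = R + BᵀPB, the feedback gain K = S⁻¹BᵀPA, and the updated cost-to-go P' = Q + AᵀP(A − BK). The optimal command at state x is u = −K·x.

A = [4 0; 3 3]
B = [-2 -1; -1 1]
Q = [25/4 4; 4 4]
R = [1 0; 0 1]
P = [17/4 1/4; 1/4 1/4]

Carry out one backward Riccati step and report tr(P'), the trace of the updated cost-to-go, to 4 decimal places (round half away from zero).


BᵀP = [-8.7500 -0.7500; -4.0000 0.0000]
S = R + BᵀPB = [1 0; 0 1] + [18.2500 8.0000; 8.0000 4.0000] = [19.2500 8.0000; 8.0000 5.0000]
BᵀPA = [-37.2500 -2.2500; -16.0000 0.0000]
K = S⁻¹·BᵀPA = [-1.8062 -0.3488; -0.3101 0.5581]
A−BK = [0.0775 -0.1395; 1.5039 2.0930]
AᵀP(A−BK) = [4.0078 1.1860; 1.1860 1.4651]
P' = Q + AᵀP(A−BK) = [10.2578 5.1860; 5.1860 5.4651]
tr(P') = 15.7229

15.7229


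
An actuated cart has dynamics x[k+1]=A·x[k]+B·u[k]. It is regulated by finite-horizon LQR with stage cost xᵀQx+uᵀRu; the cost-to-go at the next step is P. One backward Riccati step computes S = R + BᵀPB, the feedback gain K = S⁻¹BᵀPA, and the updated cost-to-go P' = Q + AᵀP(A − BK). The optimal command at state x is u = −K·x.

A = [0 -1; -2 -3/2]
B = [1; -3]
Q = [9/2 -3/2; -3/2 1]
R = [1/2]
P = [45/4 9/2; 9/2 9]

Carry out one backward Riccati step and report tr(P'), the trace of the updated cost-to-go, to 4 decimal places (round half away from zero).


35.9905

BᵀP = [-2.2500 -22.5000]
S = R + BᵀPB = [1/2] + [65.2500] = [65.7500]
BᵀPA = [45.0000 36.0000]
K = S⁻¹·BᵀPA = [0.6844 0.5475]
A−BK = [-0.6844 -1.5475; 0.0532 0.1426]
AᵀP(A−BK) = [5.2015 11.3612; 11.3612 25.2890]
P' = Q + AᵀP(A−BK) = [9.7015 9.8612; 9.8612 26.2890]
tr(P') = 35.9905


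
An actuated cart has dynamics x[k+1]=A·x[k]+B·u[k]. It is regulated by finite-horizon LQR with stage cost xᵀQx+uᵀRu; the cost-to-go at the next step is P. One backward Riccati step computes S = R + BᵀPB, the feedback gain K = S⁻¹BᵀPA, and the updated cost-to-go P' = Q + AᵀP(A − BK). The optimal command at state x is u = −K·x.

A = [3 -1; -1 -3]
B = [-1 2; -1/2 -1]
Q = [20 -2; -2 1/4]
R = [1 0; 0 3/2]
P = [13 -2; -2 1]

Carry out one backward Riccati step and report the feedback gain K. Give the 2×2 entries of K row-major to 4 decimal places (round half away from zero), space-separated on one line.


-0.6436 1.1896 1.1614 0.2774

BᵀP = [-12.0000 1.5000; 28.0000 -5.0000]
S = R + BᵀPB = [1 0; 0 3/2] + [11.2500 -25.5000; -25.5000 61.0000] = [12.2500 -25.5000; -25.5000 62.5000]
BᵀPA = [-37.5000 7.5000; 89.0000 -13.0000]
K = S⁻¹·BᵀPA = [-0.6436 1.1896; 1.1614 0.2774]
A−BK = [0.0336 -0.3651; -0.1603 -2.1278]
AᵀP(A−BK) = [2.4995 -0.0748; -0.0748 4.6836]
P' = Q + AᵀP(A−BK) = [22.4995 -2.0748; -2.0748 4.9336]
tr(P') = 27.4331


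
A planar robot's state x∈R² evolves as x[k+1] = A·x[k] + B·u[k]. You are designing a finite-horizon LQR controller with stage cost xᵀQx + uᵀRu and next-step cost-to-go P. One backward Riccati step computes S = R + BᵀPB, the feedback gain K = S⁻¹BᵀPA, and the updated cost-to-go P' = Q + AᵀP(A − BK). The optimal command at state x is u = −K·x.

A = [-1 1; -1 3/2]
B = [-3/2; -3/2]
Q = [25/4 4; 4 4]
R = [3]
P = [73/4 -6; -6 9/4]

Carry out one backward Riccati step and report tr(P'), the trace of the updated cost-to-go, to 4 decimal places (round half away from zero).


12.2516

BᵀP = [-18.3750 5.6250]
S = R + BᵀPB = [3] + [19.1250] = [22.1250]
BᵀPA = [12.7500 -9.9375]
K = S⁻¹·BᵀPA = [0.5763 -0.4492]
A−BK = [-0.1356 0.3263; -0.1356 0.8263]
AᵀP(A−BK) = [1.1525 -0.8983; -0.8983 0.8490]
P' = Q + AᵀP(A−BK) = [7.4025 3.1017; 3.1017 4.8490]
tr(P') = 12.2516


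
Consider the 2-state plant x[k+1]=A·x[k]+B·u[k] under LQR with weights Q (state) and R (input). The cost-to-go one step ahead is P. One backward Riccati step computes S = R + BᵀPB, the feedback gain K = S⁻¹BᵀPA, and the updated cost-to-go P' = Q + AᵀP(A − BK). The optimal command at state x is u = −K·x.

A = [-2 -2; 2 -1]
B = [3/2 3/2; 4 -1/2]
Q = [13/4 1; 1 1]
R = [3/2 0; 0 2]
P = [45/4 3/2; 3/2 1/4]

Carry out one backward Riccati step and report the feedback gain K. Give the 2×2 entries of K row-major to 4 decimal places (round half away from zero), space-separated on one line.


BᵀP = [22.8750 3.2500; 16.1250 2.1250]
S = R + BᵀPB = [3/2 0; 0 2] + [47.3125 32.6875; 32.6875 23.1250] = [48.8125 32.6875; 32.6875 25.1250]
BᵀPA = [-39.2500 -49.0000; -28.0000 -34.3750]
K = S⁻¹·BᵀPA = [-0.4489 -0.6806; -0.5304 -0.4827]
A−BK = [-0.5311 -0.2550; 3.5306 1.4810]
AᵀP(A−BK) = [1.5290 1.2708; 1.2708 1.3078]
P' = Q + AᵀP(A−BK) = [4.7790 2.2708; 2.2708 2.3078]
tr(P') = 7.0868

-0.4489 -0.6806 -0.5304 -0.4827


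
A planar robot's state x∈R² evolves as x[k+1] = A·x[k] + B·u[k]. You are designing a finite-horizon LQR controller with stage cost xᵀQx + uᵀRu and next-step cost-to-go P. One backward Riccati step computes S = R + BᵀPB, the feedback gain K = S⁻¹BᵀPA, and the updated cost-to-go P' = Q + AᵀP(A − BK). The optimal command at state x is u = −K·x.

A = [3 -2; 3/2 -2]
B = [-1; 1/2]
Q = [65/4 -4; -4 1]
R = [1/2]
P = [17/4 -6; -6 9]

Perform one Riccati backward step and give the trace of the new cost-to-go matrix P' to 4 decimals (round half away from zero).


20.7308

BᵀP = [-7.2500 10.5000]
S = R + BᵀPB = [1/2] + [12.5000] = [13.0000]
BᵀPA = [-6.0000 -6.5000]
K = S⁻¹·BᵀPA = [-0.4615 -0.5000]
A−BK = [2.5385 -2.5000; 1.7308 -1.7500]
AᵀP(A−BK) = [1.7308 -1.5000; -1.5000 1.7500]
P' = Q + AᵀP(A−BK) = [17.9808 -5.5000; -5.5000 2.7500]
tr(P') = 20.7308


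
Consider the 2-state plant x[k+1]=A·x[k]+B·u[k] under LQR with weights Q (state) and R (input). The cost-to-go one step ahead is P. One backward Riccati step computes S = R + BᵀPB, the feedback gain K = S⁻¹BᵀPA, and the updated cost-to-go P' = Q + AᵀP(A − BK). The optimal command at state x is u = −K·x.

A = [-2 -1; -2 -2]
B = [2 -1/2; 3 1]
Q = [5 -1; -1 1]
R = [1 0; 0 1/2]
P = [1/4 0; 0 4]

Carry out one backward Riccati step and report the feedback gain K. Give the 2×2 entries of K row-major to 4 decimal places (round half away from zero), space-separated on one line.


-0.6513 -0.5451 -0.0212 -0.3221

BᵀP = [0.5000 12.0000; -0.1250 4.0000]
S = R + BᵀPB = [1 0; 0 1/2] + [37.0000 11.7500; 11.7500 4.0625] = [38.0000 11.7500; 11.7500 4.5625]
BᵀPA = [-25.0000 -24.5000; -7.7500 -7.8750]
K = S⁻¹·BᵀPA = [-0.6513 -0.5451; -0.0212 -0.3221]
A−BK = [-0.7080 -0.0708; -0.0248 -0.0425]
AᵀP(A−BK) = [0.5522 0.3752; 0.3752 0.3575]
P' = Q + AᵀP(A−BK) = [5.5522 -0.6248; -0.6248 1.3575]
tr(P') = 6.9097


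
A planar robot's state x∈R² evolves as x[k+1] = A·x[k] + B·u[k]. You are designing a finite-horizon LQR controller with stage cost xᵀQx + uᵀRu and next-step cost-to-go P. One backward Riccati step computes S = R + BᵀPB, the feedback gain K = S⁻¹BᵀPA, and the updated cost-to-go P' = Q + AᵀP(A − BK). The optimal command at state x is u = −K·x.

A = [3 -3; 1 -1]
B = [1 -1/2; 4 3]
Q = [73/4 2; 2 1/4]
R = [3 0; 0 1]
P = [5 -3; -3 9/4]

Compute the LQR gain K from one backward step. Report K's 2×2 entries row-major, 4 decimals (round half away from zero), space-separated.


0.5477 -0.5477 -1.2072 1.2072

BᵀP = [-7.0000 6.0000; -11.5000 8.2500]
S = R + BᵀPB = [3 0; 0 1] + [17.0000 21.5000; 21.5000 30.5000] = [20.0000 21.5000; 21.5000 31.5000]
BᵀPA = [-15.0000 15.0000; -26.2500 26.2500]
K = S⁻¹·BᵀPA = [0.5477 -0.5477; -1.2072 1.2072]
A−BK = [1.8487 -1.8487; 2.4307 -2.4307]
AᵀP(A−BK) = [5.7776 -5.7776; -5.7776 5.7776]
P' = Q + AᵀP(A−BK) = [24.0276 -3.7776; -3.7776 6.0276]
tr(P') = 30.0551


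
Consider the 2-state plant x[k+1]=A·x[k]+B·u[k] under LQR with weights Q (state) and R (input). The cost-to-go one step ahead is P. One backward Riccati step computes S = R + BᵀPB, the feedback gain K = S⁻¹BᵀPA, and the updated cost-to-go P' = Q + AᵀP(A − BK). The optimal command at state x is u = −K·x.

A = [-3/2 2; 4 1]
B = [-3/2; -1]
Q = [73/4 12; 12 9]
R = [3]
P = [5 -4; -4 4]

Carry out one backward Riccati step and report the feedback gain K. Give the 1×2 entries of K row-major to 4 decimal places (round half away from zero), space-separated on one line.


BᵀP = [-3.5000 2.0000]
S = R + BᵀPB = [3] + [3.2500] = [6.2500]
BᵀPA = [13.2500 -5.0000]
K = S⁻¹·BᵀPA = [2.1200 -0.8000]
A−BK = [1.6800 0.8000; 6.1200 0.2000]
AᵀP(A−BK) = [95.1600 -14.4000; -14.4000 4.0000]
P' = Q + AᵀP(A−BK) = [113.4100 -2.4000; -2.4000 13.0000]
tr(P') = 126.4100

2.1200 -0.8000


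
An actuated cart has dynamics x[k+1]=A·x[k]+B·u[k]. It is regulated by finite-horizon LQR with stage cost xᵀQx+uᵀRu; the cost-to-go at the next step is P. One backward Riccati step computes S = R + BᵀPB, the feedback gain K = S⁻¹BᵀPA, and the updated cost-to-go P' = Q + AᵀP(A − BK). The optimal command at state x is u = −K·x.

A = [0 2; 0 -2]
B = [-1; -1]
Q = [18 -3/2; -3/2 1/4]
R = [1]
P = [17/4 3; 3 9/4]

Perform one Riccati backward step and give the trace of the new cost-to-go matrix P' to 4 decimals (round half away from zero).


19.0648

BᵀP = [-7.2500 -5.2500]
S = R + BᵀPB = [1] + [12.5000] = [13.5000]
BᵀPA = [0.0000 -4.0000]
K = S⁻¹·BᵀPA = [0.0000 -0.2963]
A−BK = [0.0000 1.7037; 0.0000 -2.2963]
AᵀP(A−BK) = [0.0000 0.0000; 0.0000 0.8148]
P' = Q + AᵀP(A−BK) = [18.0000 -1.5000; -1.5000 1.0648]
tr(P') = 19.0648


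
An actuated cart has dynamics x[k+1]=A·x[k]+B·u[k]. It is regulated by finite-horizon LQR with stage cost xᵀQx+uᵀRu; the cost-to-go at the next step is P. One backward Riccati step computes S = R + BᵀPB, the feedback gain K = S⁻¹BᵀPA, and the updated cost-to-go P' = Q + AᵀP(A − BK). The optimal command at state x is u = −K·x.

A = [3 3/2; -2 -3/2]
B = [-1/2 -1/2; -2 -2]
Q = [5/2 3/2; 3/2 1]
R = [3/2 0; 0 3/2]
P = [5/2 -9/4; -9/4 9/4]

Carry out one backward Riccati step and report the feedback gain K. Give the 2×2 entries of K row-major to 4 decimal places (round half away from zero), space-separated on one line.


1.4043 0.8457 1.4043 0.8457

BᵀP = [3.2500 -3.3750; 3.2500 -3.3750]
S = R + BᵀPB = [3/2 0; 0 3/2] + [5.1250 5.1250; 5.1250 5.1250] = [6.6250 5.1250; 5.1250 6.6250]
BᵀPA = [16.5000 9.9375; 16.5000 9.9375]
K = S⁻¹·BᵀPA = [1.4043 0.8457; 1.4043 0.8457]
A−BK = [4.4043 2.3457; 3.6170 1.8830]
AᵀP(A−BK) = [12.1596 6.9654; 6.9654 4.0033]
P' = Q + AᵀP(A−BK) = [14.6596 8.4654; 8.4654 5.0033]
tr(P') = 19.6629


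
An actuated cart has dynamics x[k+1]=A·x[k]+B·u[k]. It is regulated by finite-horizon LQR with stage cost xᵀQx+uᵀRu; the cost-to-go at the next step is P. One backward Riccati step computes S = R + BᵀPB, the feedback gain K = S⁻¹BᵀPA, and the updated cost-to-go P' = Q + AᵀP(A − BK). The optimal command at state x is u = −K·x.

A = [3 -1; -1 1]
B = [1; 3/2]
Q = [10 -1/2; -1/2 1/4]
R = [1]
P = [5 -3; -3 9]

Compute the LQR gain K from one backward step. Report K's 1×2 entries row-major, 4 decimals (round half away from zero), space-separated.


-0.5217 0.5797

BᵀP = [0.5000 10.5000]
S = R + BᵀPB = [1] + [16.2500] = [17.2500]
BᵀPA = [-9.0000 10.0000]
K = S⁻¹·BᵀPA = [-0.5217 0.5797]
A−BK = [3.5217 -1.5797; -0.2174 0.1304]
AᵀP(A−BK) = [67.3043 -30.7826; -30.7826 14.2029]
P' = Q + AᵀP(A−BK) = [77.3043 -31.2826; -31.2826 14.4529]
tr(P') = 91.7572


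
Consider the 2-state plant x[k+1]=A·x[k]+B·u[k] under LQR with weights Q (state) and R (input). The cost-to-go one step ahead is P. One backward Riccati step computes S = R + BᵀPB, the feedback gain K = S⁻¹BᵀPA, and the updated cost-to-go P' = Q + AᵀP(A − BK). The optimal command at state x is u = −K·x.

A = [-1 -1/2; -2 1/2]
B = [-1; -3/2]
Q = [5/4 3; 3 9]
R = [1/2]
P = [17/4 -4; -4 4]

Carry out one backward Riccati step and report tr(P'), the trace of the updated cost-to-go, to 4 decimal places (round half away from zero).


BᵀP = [1.7500 -2.0000]
S = R + BᵀPB = [1/2] + [1.2500] = [1.7500]
BᵀPA = [2.2500 -1.8750]
K = S⁻¹·BᵀPA = [1.2857 -1.0714]
A−BK = [0.2857 -1.5714; -0.0714 -1.1071]
AᵀP(A−BK) = [1.3571 -1.4643; -1.4643 2.0536]
P' = Q + AᵀP(A−BK) = [2.6071 1.5357; 1.5357 11.0536]
tr(P') = 13.6607

13.6607


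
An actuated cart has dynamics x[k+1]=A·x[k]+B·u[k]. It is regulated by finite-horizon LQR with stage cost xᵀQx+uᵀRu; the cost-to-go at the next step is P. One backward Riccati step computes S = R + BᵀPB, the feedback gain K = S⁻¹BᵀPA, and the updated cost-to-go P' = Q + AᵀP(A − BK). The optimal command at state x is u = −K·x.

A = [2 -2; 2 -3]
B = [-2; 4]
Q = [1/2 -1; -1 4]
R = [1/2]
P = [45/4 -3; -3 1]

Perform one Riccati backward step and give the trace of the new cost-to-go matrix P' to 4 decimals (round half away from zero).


11.6826

BᵀP = [-34.5000 10.0000]
S = R + BᵀPB = [1/2] + [109.0000] = [109.5000]
BᵀPA = [-49.0000 39.0000]
K = S⁻¹·BᵀPA = [-0.4475 0.3562]
A−BK = [1.1050 -1.2877; 3.7900 -4.4247]
AᵀP(A−BK) = [3.0731 -3.5479; -3.5479 4.1096]
P' = Q + AᵀP(A−BK) = [3.5731 -4.5479; -4.5479 8.1096]
tr(P') = 11.6826


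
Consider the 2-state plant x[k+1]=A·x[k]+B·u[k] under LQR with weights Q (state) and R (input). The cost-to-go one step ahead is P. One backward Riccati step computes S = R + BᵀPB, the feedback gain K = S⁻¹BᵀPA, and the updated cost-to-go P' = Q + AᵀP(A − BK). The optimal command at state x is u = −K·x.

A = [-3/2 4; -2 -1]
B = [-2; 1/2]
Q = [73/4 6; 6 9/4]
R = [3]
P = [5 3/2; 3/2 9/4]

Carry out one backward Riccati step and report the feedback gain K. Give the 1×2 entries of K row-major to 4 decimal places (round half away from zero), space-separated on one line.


0.8571 -1.7082

BᵀP = [-9.2500 -1.8750]
S = R + BᵀPB = [3] + [17.5625] = [20.5625]
BᵀPA = [17.6250 -35.1250]
K = S⁻¹·BᵀPA = [0.8571 -1.7082]
A−BK = [0.2143 0.5836; -2.4286 -0.1459]
AᵀP(A−BK) = [14.1429 -5.1429; -5.1429 10.2492]
P' = Q + AᵀP(A−BK) = [32.3929 0.8571; 0.8571 12.4992]
tr(P') = 44.8921


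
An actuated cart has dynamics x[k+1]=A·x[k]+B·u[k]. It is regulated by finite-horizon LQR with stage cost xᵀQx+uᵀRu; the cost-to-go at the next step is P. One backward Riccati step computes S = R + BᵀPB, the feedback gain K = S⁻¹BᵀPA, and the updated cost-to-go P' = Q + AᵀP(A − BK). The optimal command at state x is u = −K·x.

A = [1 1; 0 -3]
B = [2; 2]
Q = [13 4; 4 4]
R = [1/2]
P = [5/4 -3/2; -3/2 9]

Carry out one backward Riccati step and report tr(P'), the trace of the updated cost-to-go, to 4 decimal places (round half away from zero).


BᵀP = [-0.5000 15.0000]
S = R + BᵀPB = [1/2] + [29.0000] = [29.5000]
BᵀPA = [-0.5000 -45.5000]
K = S⁻¹·BᵀPA = [-0.0169 -1.5424]
A−BK = [1.0339 4.0847; 0.0339 0.0847]
AᵀP(A−BK) = [1.2415 4.9788; 4.9788 21.0720]
P' = Q + AᵀP(A−BK) = [14.2415 8.9788; 8.9788 25.0720]
tr(P') = 39.3136

39.3136


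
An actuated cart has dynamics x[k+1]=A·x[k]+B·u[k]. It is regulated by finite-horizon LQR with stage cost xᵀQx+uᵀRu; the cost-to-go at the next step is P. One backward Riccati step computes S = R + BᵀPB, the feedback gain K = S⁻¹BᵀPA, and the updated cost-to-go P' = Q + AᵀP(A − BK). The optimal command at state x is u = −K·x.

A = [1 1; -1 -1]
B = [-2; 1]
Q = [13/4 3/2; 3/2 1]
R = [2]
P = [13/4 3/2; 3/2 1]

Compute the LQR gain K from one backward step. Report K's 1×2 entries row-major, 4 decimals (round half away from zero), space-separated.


-0.3000 -0.3000

BᵀP = [-5.0000 -2.0000]
S = R + BᵀPB = [2] + [8.0000] = [10.0000]
BᵀPA = [-3.0000 -3.0000]
K = S⁻¹·BᵀPA = [-0.3000 -0.3000]
A−BK = [0.4000 0.4000; -0.7000 -0.7000]
AᵀP(A−BK) = [0.3500 0.3500; 0.3500 0.3500]
P' = Q + AᵀP(A−BK) = [3.6000 1.8500; 1.8500 1.3500]
tr(P') = 4.9500


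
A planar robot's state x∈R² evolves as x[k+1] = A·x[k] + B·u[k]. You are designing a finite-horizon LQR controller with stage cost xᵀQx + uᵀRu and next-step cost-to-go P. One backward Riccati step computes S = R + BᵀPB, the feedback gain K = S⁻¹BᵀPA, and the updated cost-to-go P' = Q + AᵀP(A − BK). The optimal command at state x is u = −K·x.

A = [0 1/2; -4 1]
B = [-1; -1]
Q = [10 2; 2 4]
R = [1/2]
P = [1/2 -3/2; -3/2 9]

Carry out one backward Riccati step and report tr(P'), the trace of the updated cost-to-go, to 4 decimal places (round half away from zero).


BᵀP = [1.0000 -7.5000]
S = R + BᵀPB = [1/2] + [6.5000] = [7.0000]
BᵀPA = [30.0000 -7.0000]
K = S⁻¹·BᵀPA = [4.2857 -1.0000]
A−BK = [4.2857 -0.5000; 0.2857 0.0000]
AᵀP(A−BK) = [15.4286 -3.0000; -3.0000 0.6250]
P' = Q + AᵀP(A−BK) = [25.4286 -1.0000; -1.0000 4.6250]
tr(P') = 30.0536

30.0536


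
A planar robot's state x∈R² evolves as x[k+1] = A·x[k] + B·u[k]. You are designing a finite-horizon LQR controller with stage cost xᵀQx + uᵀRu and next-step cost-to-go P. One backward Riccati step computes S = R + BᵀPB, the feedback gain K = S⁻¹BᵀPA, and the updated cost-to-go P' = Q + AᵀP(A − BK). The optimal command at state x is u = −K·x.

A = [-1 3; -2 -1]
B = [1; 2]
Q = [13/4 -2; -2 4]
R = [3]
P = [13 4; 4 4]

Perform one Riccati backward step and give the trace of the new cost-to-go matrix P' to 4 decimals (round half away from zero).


52.8750

BᵀP = [21.0000 12.0000]
S = R + BᵀPB = [3] + [45.0000] = [48.0000]
BᵀPA = [-45.0000 51.0000]
K = S⁻¹·BᵀPA = [-0.9375 1.0625]
A−BK = [-0.0625 1.9375; -0.1250 -3.1250]
AᵀP(A−BK) = [2.8125 -3.1875; -3.1875 42.8125]
P' = Q + AᵀP(A−BK) = [6.0625 -5.1875; -5.1875 46.8125]
tr(P') = 52.8750


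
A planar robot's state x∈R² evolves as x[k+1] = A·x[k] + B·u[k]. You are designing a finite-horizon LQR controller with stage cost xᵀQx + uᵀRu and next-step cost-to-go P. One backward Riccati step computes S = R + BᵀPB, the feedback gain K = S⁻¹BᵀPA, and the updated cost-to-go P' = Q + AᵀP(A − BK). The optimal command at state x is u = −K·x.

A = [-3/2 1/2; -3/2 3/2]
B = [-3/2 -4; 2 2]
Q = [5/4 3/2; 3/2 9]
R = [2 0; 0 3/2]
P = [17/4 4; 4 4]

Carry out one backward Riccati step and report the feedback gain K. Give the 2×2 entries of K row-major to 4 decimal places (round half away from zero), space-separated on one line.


BᵀP = [1.6250 2.0000; -9.0000 -8.0000]
S = R + BᵀPB = [2 0; 0 3/2] + [1.5625 -2.5000; -2.5000 20.0000] = [3.5625 -2.5000; -2.5000 21.5000]
BᵀPA = [-5.4375 3.8125; 25.5000 -16.5000]
K = S⁻¹·BᵀPA = [-0.7557 0.5789; 1.0982 -0.7001]
A−BK = [1.7592 -1.4323; -2.1850 1.7426]
AᵀP(A−BK) = [4.4500 -3.1866; -3.1866 2.3034]
P' = Q + AᵀP(A−BK) = [5.7000 -1.6866; -1.6866 11.3034]
tr(P') = 17.0034

-0.7557 0.5789 1.0982 -0.7001


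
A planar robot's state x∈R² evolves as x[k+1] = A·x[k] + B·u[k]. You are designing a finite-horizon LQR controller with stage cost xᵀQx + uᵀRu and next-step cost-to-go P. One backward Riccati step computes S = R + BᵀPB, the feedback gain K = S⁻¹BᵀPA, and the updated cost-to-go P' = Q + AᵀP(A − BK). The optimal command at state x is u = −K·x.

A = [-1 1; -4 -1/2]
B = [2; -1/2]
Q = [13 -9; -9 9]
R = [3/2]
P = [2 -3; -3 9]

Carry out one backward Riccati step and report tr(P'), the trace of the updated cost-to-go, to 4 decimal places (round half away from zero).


69.6831

BᵀP = [5.5000 -10.5000]
S = R + BᵀPB = [3/2] + [16.2500] = [17.7500]
BᵀPA = [36.5000 10.7500]
K = S⁻¹·BᵀPA = [2.0563 0.6056]
A−BK = [-5.1127 -0.2113; -2.9718 -0.1972]
AᵀP(A−BK) = [46.9437 4.3944; 4.3944 0.7394]
P' = Q + AᵀP(A−BK) = [59.9437 -4.6056; -4.6056 9.7394]
tr(P') = 69.6831


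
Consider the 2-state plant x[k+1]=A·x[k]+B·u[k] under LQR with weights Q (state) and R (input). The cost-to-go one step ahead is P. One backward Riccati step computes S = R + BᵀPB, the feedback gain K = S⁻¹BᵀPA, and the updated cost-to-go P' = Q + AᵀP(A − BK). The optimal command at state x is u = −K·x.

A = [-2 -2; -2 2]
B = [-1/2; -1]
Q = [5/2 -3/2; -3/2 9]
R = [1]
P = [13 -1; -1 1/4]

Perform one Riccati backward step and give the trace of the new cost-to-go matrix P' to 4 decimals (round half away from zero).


48.2143

BᵀP = [-5.5000 0.2500]
S = R + BᵀPB = [1] + [2.5000] = [3.5000]
BᵀPA = [10.5000 11.5000]
K = S⁻¹·BᵀPA = [3.0000 3.2857]
A−BK = [-0.5000 -0.3571; 1.0000 5.2857]
AᵀP(A−BK) = [13.5000 16.5000; 16.5000 23.2143]
P' = Q + AᵀP(A−BK) = [16.0000 15.0000; 15.0000 32.2143]
tr(P') = 48.2143


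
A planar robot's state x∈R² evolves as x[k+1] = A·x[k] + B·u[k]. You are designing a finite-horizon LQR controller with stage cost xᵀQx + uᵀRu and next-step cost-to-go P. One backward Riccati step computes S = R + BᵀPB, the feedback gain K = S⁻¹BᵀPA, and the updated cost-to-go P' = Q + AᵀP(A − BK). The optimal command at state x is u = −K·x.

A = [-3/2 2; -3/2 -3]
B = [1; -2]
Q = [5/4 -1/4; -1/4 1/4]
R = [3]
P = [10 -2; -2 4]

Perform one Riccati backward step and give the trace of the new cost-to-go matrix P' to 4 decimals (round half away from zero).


32.1081

BᵀP = [14.0000 -10.0000]
S = R + BᵀPB = [3] + [34.0000] = [37.0000]
BᵀPA = [-6.0000 58.0000]
K = S⁻¹·BᵀPA = [-0.1622 1.5676]
A−BK = [-1.3378 0.4324; -1.8243 0.1351]
AᵀP(A−BK) = [21.5270 -5.5946; -5.5946 9.0811]
P' = Q + AᵀP(A−BK) = [22.7770 -5.8446; -5.8446 9.3311]
tr(P') = 32.1081


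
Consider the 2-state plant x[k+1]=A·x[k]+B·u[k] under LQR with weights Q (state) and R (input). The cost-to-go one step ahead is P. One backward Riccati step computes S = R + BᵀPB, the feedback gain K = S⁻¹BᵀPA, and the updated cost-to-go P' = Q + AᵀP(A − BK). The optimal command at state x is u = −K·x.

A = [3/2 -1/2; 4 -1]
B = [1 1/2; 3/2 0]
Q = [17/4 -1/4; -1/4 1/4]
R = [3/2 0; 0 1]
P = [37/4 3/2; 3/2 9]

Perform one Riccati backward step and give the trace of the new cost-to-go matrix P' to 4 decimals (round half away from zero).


BᵀP = [11.5000 15.0000; 4.6250 0.7500]
S = R + BᵀPB = [3/2 0; 0 1] + [34.0000 5.7500; 5.7500 2.3125] = [35.5000 5.7500; 5.7500 3.3125]
BᵀPA = [77.2500 -20.7500; 9.9375 -3.0625]
K = S⁻¹·BᵀPA = [2.3512 -0.6048; -1.0813 0.1253]
A−BK = [-0.3105 0.0421; 0.4732 -0.0928]
AᵀP(A−BK) = [11.9279 -2.7116; -2.7116 0.6466]
P' = Q + AᵀP(A−BK) = [16.1779 -2.9616; -2.9616 0.8966]
tr(P') = 17.0745

17.0745


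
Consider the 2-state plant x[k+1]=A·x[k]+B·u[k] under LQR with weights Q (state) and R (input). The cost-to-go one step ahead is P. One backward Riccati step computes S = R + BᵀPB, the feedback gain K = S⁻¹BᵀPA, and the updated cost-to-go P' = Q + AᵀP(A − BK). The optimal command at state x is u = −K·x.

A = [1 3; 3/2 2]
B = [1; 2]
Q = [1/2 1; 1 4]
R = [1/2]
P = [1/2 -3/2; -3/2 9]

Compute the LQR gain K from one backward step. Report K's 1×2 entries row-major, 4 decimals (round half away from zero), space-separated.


0.7177 0.8226

BᵀP = [-2.5000 16.5000]
S = R + BᵀPB = [1/2] + [30.5000] = [31.0000]
BᵀPA = [22.2500 25.5000]
K = S⁻¹·BᵀPA = [0.7177 0.8226]
A−BK = [0.2823 2.1774; 0.0645 0.3548]
AᵀP(A−BK) = [0.2802 0.4476; 0.4476 1.5242]
P' = Q + AᵀP(A−BK) = [0.7802 1.4476; 1.4476 5.5242]
tr(P') = 6.3044


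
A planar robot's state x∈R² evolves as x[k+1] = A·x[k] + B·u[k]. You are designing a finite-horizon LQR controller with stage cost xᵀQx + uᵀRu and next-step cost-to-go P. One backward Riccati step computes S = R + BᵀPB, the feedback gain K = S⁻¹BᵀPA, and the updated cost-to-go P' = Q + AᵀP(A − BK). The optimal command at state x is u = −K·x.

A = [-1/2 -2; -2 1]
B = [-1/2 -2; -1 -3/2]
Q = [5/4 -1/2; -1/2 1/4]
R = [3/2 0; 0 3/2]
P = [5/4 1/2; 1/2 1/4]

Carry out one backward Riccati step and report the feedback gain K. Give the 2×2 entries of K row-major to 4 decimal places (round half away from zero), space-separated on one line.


BᵀP = [-1.1250 -0.5000; -3.2500 -1.3750]
S = R + BᵀPB = [3/2 0; 0 3/2] + [1.0625 3.0000; 3.0000 8.5625] = [2.5625 3.0000; 3.0000 10.0625]
BᵀPA = [1.5625 1.7500; 4.3750 5.1250]
K = S⁻¹·BᵀPA = [0.1548 0.1331; 0.3886 0.4696]
A−BK = [0.3547 -0.9942; -1.2623 1.8376]
AᵀP(A−BK) = [0.3704 0.2374; 0.2374 0.6102]
P' = Q + AᵀP(A−BK) = [1.6204 -0.2626; -0.2626 0.8602]
tr(P') = 2.4806

0.1548 0.1331 0.3886 0.4696


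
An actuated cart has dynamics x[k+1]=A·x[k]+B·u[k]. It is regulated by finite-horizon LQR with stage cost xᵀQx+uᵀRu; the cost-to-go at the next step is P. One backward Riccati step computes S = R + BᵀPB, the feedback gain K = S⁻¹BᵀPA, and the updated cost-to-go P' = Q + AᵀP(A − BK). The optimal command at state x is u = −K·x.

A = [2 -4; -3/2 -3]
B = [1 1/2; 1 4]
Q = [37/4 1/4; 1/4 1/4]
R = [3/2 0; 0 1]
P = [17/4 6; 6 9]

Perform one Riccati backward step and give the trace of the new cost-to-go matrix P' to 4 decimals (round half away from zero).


BᵀP = [10.2500 15.0000; 26.1250 39.0000]
S = R + BᵀPB = [3/2 0; 0 1] + [25.2500 65.1250; 65.1250 169.0625] = [26.7500 65.1250; 65.1250 170.0625]
BᵀPA = [-2.0000 -86.0000; -6.2500 -221.5000]
K = S⁻¹·BᵀPA = [0.2173 -0.6502; -0.1200 -1.0535]
A−BK = [1.8427 -2.8231; -1.2374 1.8641]
AᵀP(A−BK) = [0.9348 -1.3846; -1.3846 3.7393]
P' = Q + AᵀP(A−BK) = [10.1848 -1.1346; -1.1346 3.9893]
tr(P') = 14.1741

14.1741


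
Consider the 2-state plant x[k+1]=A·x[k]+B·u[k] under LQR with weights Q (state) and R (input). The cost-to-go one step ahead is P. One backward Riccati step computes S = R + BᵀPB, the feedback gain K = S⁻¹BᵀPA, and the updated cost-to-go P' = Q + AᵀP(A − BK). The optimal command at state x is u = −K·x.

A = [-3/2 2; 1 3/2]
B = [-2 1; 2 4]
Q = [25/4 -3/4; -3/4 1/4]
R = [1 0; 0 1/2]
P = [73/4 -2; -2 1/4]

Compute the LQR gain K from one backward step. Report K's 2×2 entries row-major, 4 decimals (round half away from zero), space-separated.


0.6667 -0.6823 -0.2037 0.5405

BᵀP = [-40.5000 4.5000; 10.2500 -1.0000]
S = R + BᵀPB = [1 0; 0 1/2] + [90.0000 -22.5000; -22.5000 6.2500] = [91.0000 -22.5000; -22.5000 6.7500]
BᵀPA = [65.2500 -74.2500; -16.3750 19.0000]
K = S⁻¹·BᵀPA = [0.6667 -0.6823; -0.2037 0.5405]
A−BK = [0.0370 0.0949; 0.4815 0.7025]
AᵀP(A−BK) = [0.4769 -0.5046; -0.5046 0.6327]
P' = Q + AᵀP(A−BK) = [6.7269 -1.2546; -1.2546 0.8827]
tr(P') = 7.6095


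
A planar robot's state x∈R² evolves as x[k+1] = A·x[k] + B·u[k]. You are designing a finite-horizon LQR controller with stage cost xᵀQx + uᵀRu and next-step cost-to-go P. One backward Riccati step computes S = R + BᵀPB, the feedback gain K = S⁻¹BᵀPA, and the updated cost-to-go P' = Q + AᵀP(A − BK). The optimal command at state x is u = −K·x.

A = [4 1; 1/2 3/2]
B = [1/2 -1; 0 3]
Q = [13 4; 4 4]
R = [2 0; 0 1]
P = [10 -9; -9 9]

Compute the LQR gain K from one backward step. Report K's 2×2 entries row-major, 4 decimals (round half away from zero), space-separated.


BᵀP = [5.0000 -4.5000; -37.0000 36.0000]
S = R + BᵀPB = [2 0; 0 1] + [2.5000 -18.5000; -18.5000 145.0000] = [4.5000 -18.5000; -18.5000 146.0000]
BᵀPA = [17.7500 -1.7500; -130.0000 17.0000]
K = S⁻¹·BᵀPA = [0.5925 0.1875; -0.8153 0.1402]
A−BK = [2.8884 1.0465; 2.9460 1.0794]
AᵀP(A−BK) = [9.7397 3.1475; 3.1475 1.1948]
P' = Q + AᵀP(A−BK) = [22.7397 7.1475; 7.1475 5.1948]
tr(P') = 27.9345

0.5925 0.1875 -0.8153 0.1402


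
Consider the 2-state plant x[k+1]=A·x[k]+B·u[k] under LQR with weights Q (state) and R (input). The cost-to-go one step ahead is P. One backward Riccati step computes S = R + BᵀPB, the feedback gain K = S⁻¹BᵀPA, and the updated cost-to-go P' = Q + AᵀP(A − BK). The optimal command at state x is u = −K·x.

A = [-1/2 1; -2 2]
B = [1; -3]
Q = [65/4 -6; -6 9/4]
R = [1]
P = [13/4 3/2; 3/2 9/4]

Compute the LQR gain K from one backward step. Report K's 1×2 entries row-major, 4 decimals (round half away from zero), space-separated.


0.7177 -0.7581

BᵀP = [-1.2500 -5.2500]
S = R + BᵀPB = [1] + [14.5000] = [15.5000]
BᵀPA = [11.1250 -11.7500]
K = S⁻¹·BᵀPA = [0.7177 -0.7581]
A−BK = [-1.2177 1.7581; 0.1532 -0.2742]
AᵀP(A−BK) = [4.8276 -6.6915; -6.6915 9.3427]
P' = Q + AᵀP(A−BK) = [21.0776 -12.6915; -12.6915 11.5927]
tr(P') = 32.6704


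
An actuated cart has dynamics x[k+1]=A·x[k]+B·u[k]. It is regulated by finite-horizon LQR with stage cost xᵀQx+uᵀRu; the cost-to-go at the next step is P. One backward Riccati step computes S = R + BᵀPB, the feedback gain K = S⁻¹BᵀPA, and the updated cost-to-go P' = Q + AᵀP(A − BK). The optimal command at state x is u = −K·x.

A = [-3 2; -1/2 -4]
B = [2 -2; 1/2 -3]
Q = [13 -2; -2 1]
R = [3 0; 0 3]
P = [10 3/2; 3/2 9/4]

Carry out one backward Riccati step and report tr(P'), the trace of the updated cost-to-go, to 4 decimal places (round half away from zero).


39.0424

BᵀP = [20.7500 4.1250; -24.5000 -9.7500]
S = R + BᵀPB = [3 0; 0 3] + [43.5625 -53.8750; -53.8750 78.2500] = [46.5625 -53.8750; -53.8750 81.2500]
BᵀPA = [-64.3125 25.0000; 78.3750 -10.0000]
K = S⁻¹·BᵀPA = [-1.1388 1.6947; 0.2095 1.0006]
A−BK = [-0.3034 0.6119; 0.6979 -1.8454]
AᵀP(A−BK) = [5.4034 -8.4347; -8.4347 19.6389]
P' = Q + AᵀP(A−BK) = [18.4034 -10.4347; -10.4347 20.6389]
tr(P') = 39.0424


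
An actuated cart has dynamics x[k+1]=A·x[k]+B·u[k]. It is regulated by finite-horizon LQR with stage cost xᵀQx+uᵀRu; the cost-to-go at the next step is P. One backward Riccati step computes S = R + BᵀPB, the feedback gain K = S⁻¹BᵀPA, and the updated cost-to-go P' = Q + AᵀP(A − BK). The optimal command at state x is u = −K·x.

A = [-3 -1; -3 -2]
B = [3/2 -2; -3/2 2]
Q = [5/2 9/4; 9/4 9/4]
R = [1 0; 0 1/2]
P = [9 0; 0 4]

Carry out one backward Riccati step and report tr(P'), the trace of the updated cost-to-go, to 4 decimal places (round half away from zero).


BᵀP = [13.5000 -6.0000; -18.0000 8.0000]
S = R + BᵀPB = [1 0; 0 1/2] + [29.2500 -39.0000; -39.0000 52.0000] = [30.2500 -39.0000; -39.0000 52.5000]
BᵀPA = [-22.5000 -1.5000; 30.0000 2.0000]
K = S⁻¹·BᵀPA = [-0.1676 -0.0112; 0.4469 0.0298]
A−BK = [-1.8547 -0.9236; -4.1453 -2.0764]
AᵀP(A−BK) = [99.8212 49.8547; 49.8547 24.9236]
P' = Q + AᵀP(A−BK) = [102.3212 52.1047; 52.1047 27.1736]
tr(P') = 129.4949

129.4949


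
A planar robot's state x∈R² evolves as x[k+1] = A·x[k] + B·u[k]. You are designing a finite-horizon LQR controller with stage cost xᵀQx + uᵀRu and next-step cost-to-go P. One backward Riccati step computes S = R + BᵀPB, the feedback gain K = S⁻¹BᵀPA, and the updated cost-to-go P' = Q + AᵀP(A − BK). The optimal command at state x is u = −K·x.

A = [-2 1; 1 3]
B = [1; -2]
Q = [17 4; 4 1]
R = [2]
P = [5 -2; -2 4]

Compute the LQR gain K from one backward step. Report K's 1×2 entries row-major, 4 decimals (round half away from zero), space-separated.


-0.9032 -0.6774

BᵀP = [9.0000 -10.0000]
S = R + BᵀPB = [2] + [29.0000] = [31.0000]
BᵀPA = [-28.0000 -21.0000]
K = S⁻¹·BᵀPA = [-0.9032 -0.6774]
A−BK = [-1.0968 1.6774; -0.8065 1.6452]
AᵀP(A−BK) = [6.7097 -6.9677; -6.9677 14.7742]
P' = Q + AᵀP(A−BK) = [23.7097 -2.9677; -2.9677 15.7742]
tr(P') = 39.4839


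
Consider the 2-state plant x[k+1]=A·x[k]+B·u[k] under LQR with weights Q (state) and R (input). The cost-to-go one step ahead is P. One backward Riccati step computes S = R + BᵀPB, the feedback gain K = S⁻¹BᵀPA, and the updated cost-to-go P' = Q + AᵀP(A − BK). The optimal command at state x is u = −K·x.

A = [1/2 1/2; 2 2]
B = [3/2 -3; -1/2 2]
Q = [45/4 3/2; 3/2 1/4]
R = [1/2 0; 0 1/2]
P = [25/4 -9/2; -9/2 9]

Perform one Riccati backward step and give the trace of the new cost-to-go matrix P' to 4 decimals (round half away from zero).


24.5105

BᵀP = [11.6250 -11.2500; -27.7500 31.5000]
S = R + BᵀPB = [1/2 0; 0 1/2] + [23.0625 -57.3750; -57.3750 146.2500] = [23.5625 -57.3750; -57.3750 146.7500]
BᵀPA = [-16.6875 -16.6875; 49.1250 49.1250]
K = S⁻¹·BᵀPA = [2.2281 2.2281; 1.2059 1.2059]
A−BK = [0.7755 0.7755; 0.7023 0.7023]
AᵀP(A−BK) = [6.5053 6.5053; 6.5053 6.5053]
P' = Q + AᵀP(A−BK) = [17.7553 8.0053; 8.0053 6.7553]
tr(P') = 24.5105


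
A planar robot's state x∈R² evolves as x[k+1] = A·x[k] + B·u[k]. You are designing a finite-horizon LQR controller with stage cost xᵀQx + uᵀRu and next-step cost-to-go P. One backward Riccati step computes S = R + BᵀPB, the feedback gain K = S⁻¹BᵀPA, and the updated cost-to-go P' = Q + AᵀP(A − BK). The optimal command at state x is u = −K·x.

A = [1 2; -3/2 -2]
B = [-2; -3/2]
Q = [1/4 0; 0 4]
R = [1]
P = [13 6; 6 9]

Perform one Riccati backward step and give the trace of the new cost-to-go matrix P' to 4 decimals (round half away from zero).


56.0990

BᵀP = [-35.0000 -25.5000]
S = R + BᵀPB = [1] + [108.2500] = [109.2500]
BᵀPA = [3.2500 -19.0000]
K = S⁻¹·BᵀPA = [0.0297 -0.1739]
A−BK = [1.0595 1.6522; -1.4554 -2.2609]
AᵀP(A−BK) = [15.1533 23.5652; 23.5652 36.6957]
P' = Q + AᵀP(A−BK) = [15.4033 23.5652; 23.5652 40.6957]
tr(P') = 56.0990


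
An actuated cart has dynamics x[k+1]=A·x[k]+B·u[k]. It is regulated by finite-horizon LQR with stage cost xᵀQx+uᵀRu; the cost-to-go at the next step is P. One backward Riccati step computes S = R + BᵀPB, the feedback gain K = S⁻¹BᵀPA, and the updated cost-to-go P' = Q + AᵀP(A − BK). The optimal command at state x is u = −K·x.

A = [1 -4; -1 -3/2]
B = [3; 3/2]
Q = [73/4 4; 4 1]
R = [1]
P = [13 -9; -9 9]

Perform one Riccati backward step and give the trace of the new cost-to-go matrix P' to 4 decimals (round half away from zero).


36.1976

BᵀP = [25.5000 -13.5000]
S = R + BᵀPB = [1] + [56.2500] = [57.2500]
BᵀPA = [39.0000 -81.7500]
K = S⁻¹·BᵀPA = [0.6812 -1.4279]
A−BK = [-1.0437 0.2838; -2.0218 0.6419]
AᵀP(A−BK) = [13.4323 -5.3100; -5.3100 3.5153]
P' = Q + AᵀP(A−BK) = [31.6823 -1.3100; -1.3100 4.5153]
tr(P') = 36.1976


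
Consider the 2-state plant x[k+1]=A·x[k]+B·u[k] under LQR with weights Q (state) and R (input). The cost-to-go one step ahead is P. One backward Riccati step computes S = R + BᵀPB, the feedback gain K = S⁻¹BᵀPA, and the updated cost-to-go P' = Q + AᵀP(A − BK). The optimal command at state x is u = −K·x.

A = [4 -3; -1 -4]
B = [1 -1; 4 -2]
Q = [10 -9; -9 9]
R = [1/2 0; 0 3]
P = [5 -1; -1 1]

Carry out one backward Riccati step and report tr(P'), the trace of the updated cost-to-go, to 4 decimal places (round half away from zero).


96.8814

BᵀP = [1.0000 3.0000; -3.0000 -1.0000]
S = R + BᵀPB = [1/2 0; 0 3] + [13.0000 -7.0000; -7.0000 5.0000] = [13.5000 -7.0000; -7.0000 8.0000]
BᵀPA = [1.0000 -15.0000; -11.0000 13.0000]
K = S⁻¹·BᵀPA = [-1.1695 -0.4915; -2.3983 1.1949]
A−BK = [2.7712 -1.3136; -1.1186 0.3559]
AᵀP(A−BK) = [63.7881 -29.3644; -29.3644 14.0932]
P' = Q + AᵀP(A−BK) = [73.7881 -38.3644; -38.3644 23.0932]
tr(P') = 96.8814


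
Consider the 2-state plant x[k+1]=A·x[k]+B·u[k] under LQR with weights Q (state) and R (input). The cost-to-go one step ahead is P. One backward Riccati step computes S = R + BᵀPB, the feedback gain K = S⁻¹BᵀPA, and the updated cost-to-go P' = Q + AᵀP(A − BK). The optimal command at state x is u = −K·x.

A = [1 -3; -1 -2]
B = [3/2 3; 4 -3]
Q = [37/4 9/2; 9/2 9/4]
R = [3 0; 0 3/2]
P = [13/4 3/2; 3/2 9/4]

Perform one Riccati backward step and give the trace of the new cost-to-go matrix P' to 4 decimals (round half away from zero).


BᵀP = [10.8750 11.2500; 5.2500 -2.2500]
S = R + BᵀPB = [3 0; 0 3/2] + [61.3125 -1.1250; -1.1250 22.5000] = [64.3125 -1.1250; -1.1250 24.0000]
BᵀPA = [-0.3750 -55.1250; 7.5000 -11.2500]
K = S⁻¹·BᵀPA = [-0.0004 -0.8661; 0.3125 -0.5093]
A−BK = [0.0631 -0.1729; -0.0611 -0.0638]
AᵀP(A−BK) = [0.1562 -0.2547; -0.2547 2.7787]
P' = Q + AᵀP(A−BK) = [9.4062 4.2453; 4.2453 5.0287]
tr(P') = 14.4349

14.4349


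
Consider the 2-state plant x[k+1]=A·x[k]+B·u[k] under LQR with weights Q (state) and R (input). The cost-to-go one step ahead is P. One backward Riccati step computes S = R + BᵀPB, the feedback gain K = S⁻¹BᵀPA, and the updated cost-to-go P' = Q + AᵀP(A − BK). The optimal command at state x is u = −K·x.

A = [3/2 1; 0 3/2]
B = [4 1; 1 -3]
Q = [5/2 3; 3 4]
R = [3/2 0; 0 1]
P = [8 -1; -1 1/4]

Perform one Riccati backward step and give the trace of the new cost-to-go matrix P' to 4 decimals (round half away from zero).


6.8914

BᵀP = [31.0000 -3.7500; 11.0000 -1.7500]
S = R + BᵀPB = [3/2 0; 0 1] + [120.2500 42.2500; 42.2500 16.2500] = [121.7500 42.2500; 42.2500 17.2500]
BᵀPA = [46.5000 25.3750; 16.5000 8.3750]
K = S⁻¹·BᵀPA = [0.3332 0.2662; 0.1404 -0.1664]
A−BK = [0.0268 0.1017; 0.0881 0.7346]
AᵀP(A−BK) = [0.1892 0.1190; 0.1190 0.2022]
P' = Q + AᵀP(A−BK) = [2.6892 3.1190; 3.1190 4.2022]
tr(P') = 6.8914


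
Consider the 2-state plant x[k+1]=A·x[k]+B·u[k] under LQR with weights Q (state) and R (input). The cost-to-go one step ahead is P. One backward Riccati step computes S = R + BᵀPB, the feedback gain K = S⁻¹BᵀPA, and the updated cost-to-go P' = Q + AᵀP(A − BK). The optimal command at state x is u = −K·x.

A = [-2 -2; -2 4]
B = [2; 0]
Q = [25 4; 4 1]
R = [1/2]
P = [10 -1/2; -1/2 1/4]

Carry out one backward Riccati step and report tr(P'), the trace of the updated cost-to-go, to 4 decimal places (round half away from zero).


31.5432

BᵀP = [20.0000 -1.0000]
S = R + BᵀPB = [1/2] + [40.0000] = [40.5000]
BᵀPA = [-38.0000 -44.0000]
K = S⁻¹·BᵀPA = [-0.9383 -1.0864]
A−BK = [-0.1235 0.1728; -2.0000 4.0000]
AᵀP(A−BK) = [1.3457 -1.2840; -1.2840 4.1975]
P' = Q + AᵀP(A−BK) = [26.3457 2.7160; 2.7160 5.1975]
tr(P') = 31.5432


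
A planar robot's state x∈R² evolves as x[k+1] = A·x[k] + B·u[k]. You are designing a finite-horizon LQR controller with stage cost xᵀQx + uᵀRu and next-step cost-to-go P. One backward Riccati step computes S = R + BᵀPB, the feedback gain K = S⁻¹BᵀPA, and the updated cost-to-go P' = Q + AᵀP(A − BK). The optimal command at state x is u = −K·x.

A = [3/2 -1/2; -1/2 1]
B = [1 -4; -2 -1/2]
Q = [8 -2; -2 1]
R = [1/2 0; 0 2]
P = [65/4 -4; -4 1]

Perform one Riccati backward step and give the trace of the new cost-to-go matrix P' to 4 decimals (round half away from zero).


BᵀP = [24.2500 -6.0000; -63.0000 15.5000]
S = R + BᵀPB = [1/2 0; 0 2] + [36.2500 -94.0000; -94.0000 244.2500] = [36.7500 -94.0000; -94.0000 246.2500]
BᵀPA = [39.3750 -18.1250; -102.2500 47.0000]
K = S⁻¹·BᵀPA = [0.3959 -0.2119; -0.2641 0.1100]
A−BK = [0.0477 0.1518; 0.1597 0.6312]
AᵀP(A−BK) = [0.2194 -0.0990; -0.0990 0.0530]
P' = Q + AᵀP(A−BK) = [8.2194 -2.0990; -2.0990 1.0530]
tr(P') = 9.2724

9.2724
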